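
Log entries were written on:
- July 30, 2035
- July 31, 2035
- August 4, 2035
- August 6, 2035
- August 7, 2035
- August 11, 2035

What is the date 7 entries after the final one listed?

August 27, 2035

Every event lands on a Monday or Tuesday or Saturday (gaps cycle 1, 4, 2, 1, 4).
So the schedule is: every Monday, Tuesday and Saturday.
The following Monday is August 13, 2035.
Next Tuesday: August 14, 2035.
The following Saturday is August 18, 2035.
The following Monday is August 20, 2035.
The following Tuesday is August 21, 2035.
The following Saturday is August 25, 2035.
Next Monday: August 27, 2035.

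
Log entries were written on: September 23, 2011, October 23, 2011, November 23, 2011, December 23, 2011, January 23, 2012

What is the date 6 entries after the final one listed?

The day-of-month is always 23 (30, 31, 30, 31 days between events).
So this recurs on the 23rd of each month.
Next: February 2012 → February 23, 2012.
Next: March 2012 → March 23, 2012.
Next: April 2012 → April 23, 2012.
Next: May 2012 → May 23, 2012.
June 2012: June 23, 2012.
July 2012: July 23, 2012.

July 23, 2012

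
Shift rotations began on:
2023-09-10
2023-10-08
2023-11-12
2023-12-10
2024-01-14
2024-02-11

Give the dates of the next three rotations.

2024-03-10, 2024-04-14, 2024-05-12

Gaps: 28, 35, 28, 35, 28 days — a mix of 28 and 35. Every date is a Sunday.
Each is the 2nd Sunday of its month.
March 2024 — 2nd Sunday is 2024-03-10.
April 2024 — 2nd Sunday is 2024-04-14.
2nd Sunday of May 2024: 2024-05-12.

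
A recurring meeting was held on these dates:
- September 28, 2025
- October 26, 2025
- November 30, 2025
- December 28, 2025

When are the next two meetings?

January 25, 2026; February 22, 2026

All Sundays; the gaps (28, 35, 28) vary with month length.
This is the last Sunday of each month.
Last Sunday of January 2026: January 25, 2026.
Last Sunday of February 2026: February 22, 2026.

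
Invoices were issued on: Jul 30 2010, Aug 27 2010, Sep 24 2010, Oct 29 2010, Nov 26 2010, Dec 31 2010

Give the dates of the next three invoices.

These are Fridays with 28, 28, 35, 28, 35-day gaps.
Each is the final Friday of its month — Jul 30 2010 is past the 28th, so '4th Friday' doesn't fit.
Last Friday of January 2011: Jan 28 2011.
February 2011 ends with Friday Feb 25 2011.
March 2011 ends with Friday Mar 25 2011.

Jan 28 2011, Feb 25 2011, Mar 25 2011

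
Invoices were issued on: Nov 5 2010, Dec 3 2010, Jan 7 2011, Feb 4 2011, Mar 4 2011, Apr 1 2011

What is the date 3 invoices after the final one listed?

Jul 1 2011

These are Fridays at 28- or 35-day spacing (28, 35, 28, 28, 28).
The pattern: 1st Friday of the month.
1st Friday of May 2011: May 6 2011.
June 2011 — 1st Friday is Jun 3 2011.
July 2011 — 1st Friday is Jul 1 2011.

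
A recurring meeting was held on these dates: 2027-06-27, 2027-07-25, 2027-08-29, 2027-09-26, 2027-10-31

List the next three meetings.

All Sundays; the gaps (28, 35, 28, 35) vary with month length.
This is the last Sunday of each month.
Last Sunday of November 2027: 2027-11-28.
Last Sunday of December 2027: 2027-12-26.
Last Sunday of January 2028: 2028-01-30.

2027-11-28, 2027-12-26, 2028-01-30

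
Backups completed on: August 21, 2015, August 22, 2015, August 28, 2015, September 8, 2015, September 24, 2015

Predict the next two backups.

October 15, 2015; November 10, 2015

Intervals are 1, 6, 11, 16 days — an arithmetic progression with common difference 5.
Next gap: 21 days. September 24, 2015 + 21 days = October 15, 2015.
Next gap: 26 days. October 15, 2015 + 26 days = November 10, 2015.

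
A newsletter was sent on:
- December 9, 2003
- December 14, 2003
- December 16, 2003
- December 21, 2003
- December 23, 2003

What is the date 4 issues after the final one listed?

Every event lands on a Tuesday or Sunday (gaps cycle 5, 2, 5, 2).
So the schedule is: every Tuesday and Sunday.
Next Sunday: December 28, 2003.
The following Tuesday is December 30, 2003.
The following Sunday is January 4, 2004.
Next Tuesday: January 6, 2004.

January 6, 2004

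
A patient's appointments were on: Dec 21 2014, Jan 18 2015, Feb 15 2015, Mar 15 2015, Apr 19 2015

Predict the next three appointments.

Gaps: 28, 28, 28, 35 days — a mix of 28 and 35. Every date is a Sunday.
Each is the 3rd Sunday of its month.
3rd Sunday of May 2015: May 17 2015.
3rd Sunday of June 2015: Jun 21 2015.
3rd Sunday of July 2015: Jul 19 2015.

May 17 2015, Jun 21 2015, Jul 19 2015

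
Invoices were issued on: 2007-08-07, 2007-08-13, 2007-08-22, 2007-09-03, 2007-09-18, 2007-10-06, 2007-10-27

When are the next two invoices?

The spacing grows by 3 each time: 6, 9, 12, 15, 18, 21 days.
Next gap: 24 days. 2007-10-27 + 24 days = 2007-11-20.
Next gap: 27 days. 2007-11-20 + 27 days = 2007-12-17.

2007-11-20, 2007-12-17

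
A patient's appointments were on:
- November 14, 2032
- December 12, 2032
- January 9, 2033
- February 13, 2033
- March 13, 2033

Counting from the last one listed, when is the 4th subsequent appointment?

Gaps: 28, 28, 35, 28 days — a mix of 28 and 35. Every date is a Sunday.
Each is the 2nd Sunday of its month.
April 2033 — 2nd Sunday is April 10, 2033.
May 2033 — 2nd Sunday is May 8, 2033.
2nd Sunday of June 2033: June 12, 2033.
July 2033 — 2nd Sunday is July 10, 2033.

July 10, 2033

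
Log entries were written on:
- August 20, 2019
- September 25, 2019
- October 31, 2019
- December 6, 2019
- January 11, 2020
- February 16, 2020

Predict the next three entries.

The spacing is 36, 36, 36, 36, 36 days — always 36 days.
February 16, 2020 + 36 days = March 23, 2020.
March 23, 2020 + 36 days = April 28, 2020.
April 28, 2020 + 36 days = June 3, 2020.

March 23, 2020; April 28, 2020; June 3, 2020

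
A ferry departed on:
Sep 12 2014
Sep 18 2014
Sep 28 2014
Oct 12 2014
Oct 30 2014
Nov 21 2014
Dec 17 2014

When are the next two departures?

Jan 16 2015, Feb 19 2015

The spacing grows by 4 each time: 6, 10, 14, 18, 22, 26 days.
Next gap: 30 days. Dec 17 2014 + 30 days = Jan 16 2015.
Next gap: 34 days. Jan 16 2015 + 34 days = Feb 19 2015.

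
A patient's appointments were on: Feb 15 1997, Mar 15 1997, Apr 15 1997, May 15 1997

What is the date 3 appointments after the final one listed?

Aug 15 1997

The day-of-month is always 15 (28, 31, 30 days between events).
So this recurs on the 15th of each month.
June 1997: Jun 15 1997.
July 1997: Jul 15 1997.
August 1997: Aug 15 1997.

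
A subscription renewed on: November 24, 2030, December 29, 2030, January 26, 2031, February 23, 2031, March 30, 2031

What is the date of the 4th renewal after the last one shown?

All Sundays; the gaps (35, 28, 28, 35) vary with month length.
This is the last Sunday of each month.
April 2031 ends with Sunday April 27, 2031.
May 2031 ends with Sunday May 25, 2031.
Last Sunday of June 2031: June 29, 2031.
Last Sunday of July 2031: July 27, 2031.

July 27, 2031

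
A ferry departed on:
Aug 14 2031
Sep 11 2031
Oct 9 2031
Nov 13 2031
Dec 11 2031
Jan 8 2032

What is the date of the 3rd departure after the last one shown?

Gaps: 28, 28, 35, 28, 28 days — a mix of 28 and 35. Every date is a Thursday.
Each is the 2nd Thursday of its month.
February 2032 — 2nd Thursday is Feb 12 2032.
2nd Thursday of March 2032: Mar 11 2032.
April 2032 — 2nd Thursday is Apr 8 2032.

Apr 8 2032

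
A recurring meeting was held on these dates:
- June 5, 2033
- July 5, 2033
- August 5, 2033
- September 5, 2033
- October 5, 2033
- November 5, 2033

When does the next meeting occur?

December 5, 2033

The day-of-month is always 5 (30, 31, 31, 30, 31 days between events).
So this recurs on the 5th of each month.
Next: December 2033 → December 5, 2033.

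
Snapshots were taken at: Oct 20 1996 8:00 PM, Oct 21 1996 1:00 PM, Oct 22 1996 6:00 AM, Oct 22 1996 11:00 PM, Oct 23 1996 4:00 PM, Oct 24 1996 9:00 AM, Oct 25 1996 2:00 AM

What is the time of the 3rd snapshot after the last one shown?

Oct 27 1996 5:00 AM

Gaps: 17, 17, 17, 17, 17, 17 hours — each event is 17 hours after the previous one.
Oct 25 1996 2:00 AM + 17 h = Oct 25 1996 7:00 PM.
Oct 25 1996 7:00 PM + 17 h = Oct 26 1996 12:00 PM.
Oct 26 1996 12:00 PM + 17 h = Oct 27 1996 5:00 AM.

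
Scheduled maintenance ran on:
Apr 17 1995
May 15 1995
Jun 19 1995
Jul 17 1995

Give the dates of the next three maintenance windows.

All dates are Mondays, 28, 35, 28 days apart.
Specifically, the 3rd Monday of each month.
3rd Monday of August 1995: Aug 21 1995.
September 1995 — 3rd Monday is Sep 18 1995.
3rd Monday of October 1995: Oct 16 1995.

Aug 21 1995, Sep 18 1995, Oct 16 1995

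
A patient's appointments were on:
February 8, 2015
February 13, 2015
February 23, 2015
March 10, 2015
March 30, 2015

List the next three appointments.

April 24, 2015; May 24, 2015; June 28, 2015

Intervals are 5, 10, 15, 20 days — an arithmetic progression with common difference 5.
Next gap: 25 days. March 30, 2015 + 25 days = April 24, 2015.
Next gap: 30 days. April 24, 2015 + 30 days = May 24, 2015.
Next gap: 35 days. May 24, 2015 + 35 days = June 28, 2015.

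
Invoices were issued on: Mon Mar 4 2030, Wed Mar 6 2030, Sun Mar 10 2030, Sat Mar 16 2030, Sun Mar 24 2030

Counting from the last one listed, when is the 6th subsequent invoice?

The spacing grows by 2 each time: 2, 4, 6, 8 days.
Next gap: 10 days. Sun Mar 24 2030 + 10 days = Wed Apr 3 2030.
Next gap: 12 days. Wed Apr 3 2030 + 12 days = Mon Apr 15 2030.
Next gap: 14 days. Mon Apr 15 2030 + 14 days = Mon Apr 29 2030.
Next gap: 16 days. Mon Apr 29 2030 + 16 days = Wed May 15 2030.
Next gap: 18 days. Wed May 15 2030 + 18 days = Sun Jun 2 2030.
Next gap: 20 days. Sun Jun 2 2030 + 20 days = Sat Jun 22 2030.

Sat Jun 22 2030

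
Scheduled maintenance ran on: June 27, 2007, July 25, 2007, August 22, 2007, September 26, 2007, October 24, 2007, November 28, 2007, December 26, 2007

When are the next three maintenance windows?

Gaps: 28, 28, 35, 28, 35, 28 days — a mix of 28 and 35. Every date is a Wednesday.
Each is the 4th Wednesday of its month.
4th Wednesday of January 2008: January 23, 2008.
February 2008 — 4th Wednesday is February 27, 2008.
March 2008 — 4th Wednesday is March 26, 2008.

January 23, 2008; February 27, 2008; March 26, 2008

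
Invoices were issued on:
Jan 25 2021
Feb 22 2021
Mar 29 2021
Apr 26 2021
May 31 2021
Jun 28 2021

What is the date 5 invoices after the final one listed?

Nov 29 2021

All Mondays; the gaps (28, 35, 28, 35, 28) vary with month length.
This is the last Monday of each month.
Last Monday of July 2021: Jul 26 2021.
Last Monday of August 2021: Aug 30 2021.
Last Monday of September 2021: Sep 27 2021.
October 2021 ends with Monday Oct 25 2021.
Last Monday of November 2021: Nov 29 2021.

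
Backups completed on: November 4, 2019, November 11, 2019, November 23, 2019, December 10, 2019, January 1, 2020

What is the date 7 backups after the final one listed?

October 21, 2020

Intervals are 7, 12, 17, 22 days — an arithmetic progression with common difference 5.
Next gap: 27 days. January 1, 2020 + 27 days = January 28, 2020.
Next gap: 32 days. January 28, 2020 + 32 days = February 29, 2020.
Next gap: 37 days. February 29, 2020 + 37 days = April 6, 2020.
Next gap: 42 days. April 6, 2020 + 42 days = May 18, 2020.
Next gap: 47 days. May 18, 2020 + 47 days = July 4, 2020.
Next gap: 52 days. July 4, 2020 + 52 days = August 25, 2020.
Next gap: 57 days. August 25, 2020 + 57 days = October 21, 2020.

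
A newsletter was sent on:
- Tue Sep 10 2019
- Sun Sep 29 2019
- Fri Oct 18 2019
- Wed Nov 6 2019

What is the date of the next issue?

Every event comes 19 days after the last (19, 19, 19).
Wed Nov 6 2019 + 19 days = Mon Nov 25 2019.

Mon Nov 25 2019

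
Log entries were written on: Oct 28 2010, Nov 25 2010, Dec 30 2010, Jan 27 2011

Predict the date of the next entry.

Every date is a Thursday; gaps 28, 35, 28 days.
Each is the last Thursday of its month (at least one falls on the 29th or later, ruling out '4th Thursday').
February 2011 ends with Thursday Feb 24 2011.

Feb 24 2011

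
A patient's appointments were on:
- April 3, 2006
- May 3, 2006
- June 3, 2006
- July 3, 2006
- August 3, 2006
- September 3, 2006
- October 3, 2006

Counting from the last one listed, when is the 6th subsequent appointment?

Gaps: 30, 31, 30, 31, 31, 30 days — not constant. Every event is on the 3rd of the month.
Pattern: the 3rd of each month.
Next: November 2006 → November 3, 2006.
December 2006: December 3, 2006.
January 2007: January 3, 2007.
February 2007: February 3, 2007.
March 2007: March 3, 2007.
April 2007: April 3, 2007.

April 3, 2007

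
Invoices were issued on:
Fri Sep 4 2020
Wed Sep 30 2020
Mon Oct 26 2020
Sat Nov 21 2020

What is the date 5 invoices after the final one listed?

The spacing is 26, 26, 26 days — always 26 days.
Sat Nov 21 2020 + 26 days = Thu Dec 17 2020.
Thu Dec 17 2020 + 26 days = Tue Jan 12 2021.
Tue Jan 12 2021 + 26 days = Sun Feb 7 2021.
Sun Feb 7 2021 + 26 days = Fri Mar 5 2021.
Fri Mar 5 2021 + 26 days = Wed Mar 31 2021.

Wed Mar 31 2021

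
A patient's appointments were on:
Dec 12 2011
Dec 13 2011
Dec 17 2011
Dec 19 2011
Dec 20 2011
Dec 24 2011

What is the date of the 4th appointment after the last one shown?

Every event lands on a Monday or Tuesday or Saturday (gaps cycle 1, 4, 2, 1, 4).
So the schedule is: every Monday, Tuesday and Saturday.
Next Monday: Dec 26 2011.
Next Tuesday: Dec 27 2011.
The following Saturday is Dec 31 2011.
The following Monday is Jan 2 2012.

Jan 2 2012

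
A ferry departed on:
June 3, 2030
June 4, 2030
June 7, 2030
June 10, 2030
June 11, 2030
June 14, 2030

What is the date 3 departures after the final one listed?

June 21, 2030

Gaps: 1, 3, 3, 1, 3 days — not constant, but cyclic with period 3.
The events fall on every Monday, Tuesday and Friday.
Next Monday: June 17, 2030.
Next Tuesday: June 18, 2030.
The following Friday is June 21, 2030.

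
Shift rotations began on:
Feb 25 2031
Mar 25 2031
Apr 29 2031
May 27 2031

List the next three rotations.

Every date is a Tuesday; gaps 28, 35, 28 days.
Each is the last Tuesday of its month (at least one falls on the 29th or later, ruling out '4th Tuesday').
June 2031 ends with Tuesday Jun 24 2031.
Last Tuesday of July 2031: Jul 29 2031.
August 2031 ends with Tuesday Aug 26 2031.

Jun 24 2031, Jul 29 2031, Aug 26 2031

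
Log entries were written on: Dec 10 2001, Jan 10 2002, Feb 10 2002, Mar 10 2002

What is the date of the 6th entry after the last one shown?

Sep 10 2002

The day-of-month is always 10 (31, 31, 28 days between events).
So this recurs on the 10th of each month.
April 2002: Apr 10 2002.
May 2002: May 10 2002.
Next: June 2002 → Jun 10 2002.
July 2002: Jul 10 2002.
Next: August 2002 → Aug 10 2002.
Next: September 2002 → Sep 10 2002.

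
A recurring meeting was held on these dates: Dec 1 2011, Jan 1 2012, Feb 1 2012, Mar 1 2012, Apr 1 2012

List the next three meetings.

Gaps: 31, 31, 29, 31 days — not constant. Every event is on the 1st of the month.
Pattern: the 1st of each month.
Next: May 2012 → May 1 2012.
June 2012: Jun 1 2012.
July 2012: Jul 1 2012.

May 1 2012, Jun 1 2012, Jul 1 2012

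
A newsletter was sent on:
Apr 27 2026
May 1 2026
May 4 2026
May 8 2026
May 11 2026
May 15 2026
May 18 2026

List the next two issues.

Gaps: 4, 3, 4, 3, 4, 3 days — not constant, but cyclic with period 2.
The events fall on every Monday and Friday.
Next Friday: May 22 2026.
Next Monday: May 25 2026.

May 22 2026, May 25 2026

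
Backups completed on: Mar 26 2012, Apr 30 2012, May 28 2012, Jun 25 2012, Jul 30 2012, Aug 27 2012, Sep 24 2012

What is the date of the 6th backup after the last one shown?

Mar 25 2013

Every date is a Monday; gaps 35, 28, 28, 35, 28, 28 days.
Each is the last Monday of its month (at least one falls on the 29th or later, ruling out '4th Monday').
Last Monday of October 2012: Oct 29 2012.
November 2012 ends with Monday Nov 26 2012.
Last Monday of December 2012: Dec 31 2012.
Last Monday of January 2013: Jan 28 2013.
Last Monday of February 2013: Feb 25 2013.
March 2013 ends with Monday Mar 25 2013.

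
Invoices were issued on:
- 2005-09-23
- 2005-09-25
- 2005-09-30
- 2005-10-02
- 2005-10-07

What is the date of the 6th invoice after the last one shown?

Every event lands on a Friday or Sunday (gaps cycle 2, 5, 2, 5).
So the schedule is: every Friday and Sunday.
The following Sunday is 2005-10-09.
The following Friday is 2005-10-14.
The following Sunday is 2005-10-16.
Next Friday: 2005-10-21.
Next Sunday: 2005-10-23.
The following Friday is 2005-10-28.

2005-10-28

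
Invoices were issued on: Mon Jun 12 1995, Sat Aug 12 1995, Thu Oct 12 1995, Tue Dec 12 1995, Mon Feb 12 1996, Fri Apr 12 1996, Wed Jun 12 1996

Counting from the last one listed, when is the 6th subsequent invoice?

Thu Jun 12 1997

Each date is the 12th; the gaps (61, 61, 61, 62, 60, 61) track the month lengths.
The rule is the 12th of every 2 months.
August 1996: Mon Aug 12 1996.
October 1996: Sat Oct 12 1996.
Next: December 1996 → Thu Dec 12 1996.
February 1997: Wed Feb 12 1997.
April 1997: Sat Apr 12 1997.
Next: June 1997 → Thu Jun 12 1997.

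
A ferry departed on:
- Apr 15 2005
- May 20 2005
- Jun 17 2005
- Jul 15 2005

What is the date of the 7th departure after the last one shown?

Feb 17 2006

All dates are Fridays, 35, 28, 28 days apart.
Specifically, the 3rd Friday of each month.
August 2005 — 3rd Friday is Aug 19 2005.
September 2005 — 3rd Friday is Sep 16 2005.
3rd Friday of October 2005: Oct 21 2005.
November 2005 — 3rd Friday is Nov 18 2005.
December 2005 — 3rd Friday is Dec 16 2005.
3rd Friday of January 2006: Jan 20 2006.
3rd Friday of February 2006: Feb 17 2006.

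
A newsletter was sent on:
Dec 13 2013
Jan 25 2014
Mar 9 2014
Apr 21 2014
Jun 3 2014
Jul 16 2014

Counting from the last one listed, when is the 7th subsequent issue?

Every event comes 43 days after the last (43, 43, 43, 43, 43).
Jul 16 2014 + 43 days = Aug 28 2014.
Aug 28 2014 + 43 days = Oct 10 2014.
Oct 10 2014 + 43 days = Nov 22 2014.
Nov 22 2014 + 43 days = Jan 4 2015.
Jan 4 2015 + 43 days = Feb 16 2015.
Feb 16 2015 + 43 days = Mar 31 2015.
Mar 31 2015 + 43 days = May 13 2015.

May 13 2015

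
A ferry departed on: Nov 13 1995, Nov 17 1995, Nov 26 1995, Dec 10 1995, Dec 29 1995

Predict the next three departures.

Jan 22 1996, Feb 20 1996, Mar 25 1996

Gaps: 4, 9, 14, 19 days — each gap is 5 larger than the previous one.
Next gap: 24 days. Dec 29 1995 + 24 days = Jan 22 1996.
Next gap: 29 days. Jan 22 1996 + 29 days = Feb 20 1996.
Next gap: 34 days. Feb 20 1996 + 34 days = Mar 25 1996.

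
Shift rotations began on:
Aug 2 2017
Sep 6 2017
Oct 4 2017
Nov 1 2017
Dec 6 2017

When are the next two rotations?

All dates are Wednesdays, 35, 28, 28, 35 days apart.
Specifically, the 1st Wednesday of each month.
January 2018 — 1st Wednesday is Jan 3 2018.
1st Wednesday of February 2018: Feb 7 2018.

Jan 3 2018, Feb 7 2018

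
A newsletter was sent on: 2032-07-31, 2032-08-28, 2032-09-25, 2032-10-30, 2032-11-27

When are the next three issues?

These are Saturdays with 28, 28, 35, 28-day gaps.
Each is the final Saturday of its month — 2032-07-31 is past the 28th, so '4th Saturday' doesn't fit.
December 2032 ends with Saturday 2032-12-25.
January 2033 ends with Saturday 2033-01-29.
Last Saturday of February 2033: 2033-02-26.

2032-12-25, 2033-01-29, 2033-02-26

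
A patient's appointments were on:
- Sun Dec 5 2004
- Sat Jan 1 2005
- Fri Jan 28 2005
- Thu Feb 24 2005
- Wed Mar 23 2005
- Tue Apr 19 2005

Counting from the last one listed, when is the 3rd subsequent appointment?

Sat Jul 9 2005

The spacing is 27, 27, 27, 27, 27 days — always 27 days.
Tue Apr 19 2005 + 27 days = Mon May 16 2005.
Mon May 16 2005 + 27 days = Sun Jun 12 2005.
Sun Jun 12 2005 + 27 days = Sat Jul 9 2005.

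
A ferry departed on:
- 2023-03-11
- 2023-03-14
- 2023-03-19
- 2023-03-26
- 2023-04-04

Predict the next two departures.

Gaps: 3, 5, 7, 9 days — each gap is 2 larger than the previous one.
Next gap: 11 days. 2023-04-04 + 11 days = 2023-04-15.
Next gap: 13 days. 2023-04-15 + 13 days = 2023-04-28.

2023-04-15, 2023-04-28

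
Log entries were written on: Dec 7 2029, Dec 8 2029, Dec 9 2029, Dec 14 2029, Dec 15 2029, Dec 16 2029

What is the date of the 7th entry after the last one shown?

Jan 4 2030

The gap pattern 1, 1, 5, 1, 1 repeats every 3 events.
These are the Fridays, Saturdays and Sundays of each week.
The following Friday is Dec 21 2029.
The following Saturday is Dec 22 2029.
Next Sunday: Dec 23 2029.
The following Friday is Dec 28 2029.
The following Saturday is Dec 29 2029.
Next Sunday: Dec 30 2029.
Next Friday: Jan 4 2030.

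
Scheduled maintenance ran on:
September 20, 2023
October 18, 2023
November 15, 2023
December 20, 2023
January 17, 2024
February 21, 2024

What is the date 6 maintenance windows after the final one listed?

August 21, 2024

These are Wednesdays at 28- or 35-day spacing (28, 28, 35, 28, 35).
The pattern: 3rd Wednesday of the month.
3rd Wednesday of March 2024: March 20, 2024.
April 2024 — 3rd Wednesday is April 17, 2024.
3rd Wednesday of May 2024: May 15, 2024.
3rd Wednesday of June 2024: June 19, 2024.
3rd Wednesday of July 2024: July 17, 2024.
3rd Wednesday of August 2024: August 21, 2024.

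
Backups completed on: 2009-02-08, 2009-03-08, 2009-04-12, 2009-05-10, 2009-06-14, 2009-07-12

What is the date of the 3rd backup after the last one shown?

2009-10-11

Gaps: 28, 35, 28, 35, 28 days — a mix of 28 and 35. Every date is a Sunday.
Each is the 2nd Sunday of its month.
2nd Sunday of August 2009: 2009-08-09.
2nd Sunday of September 2009: 2009-09-13.
October 2009 — 2nd Sunday is 2009-10-11.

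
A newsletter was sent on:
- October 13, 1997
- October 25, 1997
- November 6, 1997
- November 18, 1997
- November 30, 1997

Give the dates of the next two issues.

December 12, 1997; December 24, 1997

The spacing is 12, 12, 12, 12 days — always 12 days.
November 30, 1997 + 12 days = December 12, 1997.
December 12, 1997 + 12 days = December 24, 1997.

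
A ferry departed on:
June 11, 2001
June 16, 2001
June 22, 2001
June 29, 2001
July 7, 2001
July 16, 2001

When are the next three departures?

Gaps: 5, 6, 7, 8, 9 days — each gap is 1 larger than the previous one.
Next gap: 10 days. July 16, 2001 + 10 days = July 26, 2001.
Next gap: 11 days. July 26, 2001 + 11 days = August 6, 2001.
Next gap: 12 days. August 6, 2001 + 12 days = August 18, 2001.

July 26, 2001; August 6, 2001; August 18, 2001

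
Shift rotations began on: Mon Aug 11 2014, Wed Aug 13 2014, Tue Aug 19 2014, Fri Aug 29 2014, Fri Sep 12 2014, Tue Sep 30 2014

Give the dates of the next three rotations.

Wed Oct 22 2014, Mon Nov 17 2014, Wed Dec 17 2014

Gaps: 2, 6, 10, 14, 18 days — each gap is 4 larger than the previous one.
Next gap: 22 days. Tue Sep 30 2014 + 22 days = Wed Oct 22 2014.
Next gap: 26 days. Wed Oct 22 2014 + 26 days = Mon Nov 17 2014.
Next gap: 30 days. Mon Nov 17 2014 + 30 days = Wed Dec 17 2014.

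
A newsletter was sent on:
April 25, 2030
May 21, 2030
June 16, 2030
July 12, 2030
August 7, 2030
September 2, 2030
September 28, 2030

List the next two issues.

The spacing is 26, 26, 26, 26, 26, 26 days — always 26 days.
September 28, 2030 + 26 days = October 24, 2030.
October 24, 2030 + 26 days = November 19, 2030.

October 24, 2030; November 19, 2030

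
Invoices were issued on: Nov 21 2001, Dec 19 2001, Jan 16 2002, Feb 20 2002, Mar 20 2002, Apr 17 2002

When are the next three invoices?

May 15 2002, Jun 19 2002, Jul 17 2002

These are Wednesdays at 28- or 35-day spacing (28, 28, 35, 28, 28).
The pattern: 3rd Wednesday of the month.
3rd Wednesday of May 2002: May 15 2002.
June 2002 — 3rd Wednesday is Jun 19 2002.
July 2002 — 3rd Wednesday is Jul 17 2002.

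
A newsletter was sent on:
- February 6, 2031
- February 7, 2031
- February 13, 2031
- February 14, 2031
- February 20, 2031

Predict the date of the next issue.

February 21, 2031

Gaps: 1, 6, 1, 6 days — not constant, but cyclic with period 2.
The events fall on every Thursday and Friday.
The following Friday is February 21, 2031.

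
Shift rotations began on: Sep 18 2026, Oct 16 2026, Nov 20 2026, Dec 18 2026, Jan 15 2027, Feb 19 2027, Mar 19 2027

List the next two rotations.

These are Fridays at 28- or 35-day spacing (28, 35, 28, 28, 35, 28).
The pattern: 3rd Friday of the month.
3rd Friday of April 2027: Apr 16 2027.
3rd Friday of May 2027: May 21 2027.

Apr 16 2027, May 21 2027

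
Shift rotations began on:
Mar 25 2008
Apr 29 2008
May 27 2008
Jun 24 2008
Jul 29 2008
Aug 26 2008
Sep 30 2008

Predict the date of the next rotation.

All Tuesdays; the gaps (35, 28, 28, 35, 28, 35) vary with month length.
This is the last Tuesday of each month.
October 2008 ends with Tuesday Oct 28 2008.

Oct 28 2008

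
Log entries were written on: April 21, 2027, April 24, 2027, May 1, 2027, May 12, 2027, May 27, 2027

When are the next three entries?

June 15, 2027; July 8, 2027; August 4, 2027

The spacing grows by 4 each time: 3, 7, 11, 15 days.
Next gap: 19 days. May 27, 2027 + 19 days = June 15, 2027.
Next gap: 23 days. June 15, 2027 + 23 days = July 8, 2027.
Next gap: 27 days. July 8, 2027 + 27 days = August 4, 2027.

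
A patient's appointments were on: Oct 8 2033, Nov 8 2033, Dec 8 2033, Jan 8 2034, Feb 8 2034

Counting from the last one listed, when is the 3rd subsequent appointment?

May 8 2034

The day-of-month is always 8 (31, 30, 31, 31 days between events).
So this recurs on the 8th of each month.
March 2034: Mar 8 2034.
Next: April 2034 → Apr 8 2034.
Next: May 2034 → May 8 2034.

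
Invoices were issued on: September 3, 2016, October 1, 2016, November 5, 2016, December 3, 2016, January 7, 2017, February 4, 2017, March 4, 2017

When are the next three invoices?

These are Saturdays at 28- or 35-day spacing (28, 35, 28, 35, 28, 28).
The pattern: 1st Saturday of the month.
1st Saturday of April 2017: April 1, 2017.
May 2017 — 1st Saturday is May 6, 2017.
June 2017 — 1st Saturday is June 3, 2017.

April 1, 2017; May 6, 2017; June 3, 2017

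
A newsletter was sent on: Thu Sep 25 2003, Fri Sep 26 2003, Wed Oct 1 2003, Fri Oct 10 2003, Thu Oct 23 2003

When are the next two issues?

Sun Nov 9 2003, Sun Nov 30 2003

Intervals are 1, 5, 9, 13 days — an arithmetic progression with common difference 4.
Next gap: 17 days. Thu Oct 23 2003 + 17 days = Sun Nov 9 2003.
Next gap: 21 days. Sun Nov 9 2003 + 21 days = Sun Nov 30 2003.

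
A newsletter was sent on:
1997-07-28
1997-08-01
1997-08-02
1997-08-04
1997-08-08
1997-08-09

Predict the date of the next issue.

The gap pattern 4, 1, 2, 4, 1 repeats every 3 events.
These are the Mondays, Fridays and Saturdays of each week.
The following Monday is 1997-08-11.

1997-08-11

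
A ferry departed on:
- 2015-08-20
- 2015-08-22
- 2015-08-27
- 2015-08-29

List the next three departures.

2015-09-03, 2015-09-05, 2015-09-10

Every event lands on a Thursday or Saturday (gaps cycle 2, 5, 2).
So the schedule is: every Thursday and Saturday.
Next Thursday: 2015-09-03.
Next Saturday: 2015-09-05.
The following Thursday is 2015-09-10.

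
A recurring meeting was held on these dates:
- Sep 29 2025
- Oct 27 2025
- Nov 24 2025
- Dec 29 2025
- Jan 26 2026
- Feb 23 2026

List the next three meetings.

Every date is a Monday; gaps 28, 28, 35, 28, 28 days.
Each is the last Monday of its month (at least one falls on the 29th or later, ruling out '4th Monday').
March 2026 ends with Monday Mar 30 2026.
April 2026 ends with Monday Apr 27 2026.
May 2026 ends with Monday May 25 2026.

Mar 30 2026, Apr 27 2026, May 25 2026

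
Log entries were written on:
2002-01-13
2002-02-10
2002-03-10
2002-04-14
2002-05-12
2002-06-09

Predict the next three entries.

Gaps: 28, 28, 35, 28, 28 days — a mix of 28 and 35. Every date is a Sunday.
Each is the 2nd Sunday of its month.
2nd Sunday of July 2002: 2002-07-14.
2nd Sunday of August 2002: 2002-08-11.
2nd Sunday of September 2002: 2002-09-08.

2002-07-14, 2002-08-11, 2002-09-08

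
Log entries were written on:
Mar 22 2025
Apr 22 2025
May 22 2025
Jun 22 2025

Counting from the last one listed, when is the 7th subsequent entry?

Jan 22 2026

Gaps: 31, 30, 31 days — not constant. Every event is on the 22nd of the month.
Pattern: the 22nd of each month.
July 2025: Jul 22 2025.
August 2025: Aug 22 2025.
September 2025: Sep 22 2025.
Next: October 2025 → Oct 22 2025.
Next: November 2025 → Nov 22 2025.
Next: December 2025 → Dec 22 2025.
January 2026: Jan 22 2026.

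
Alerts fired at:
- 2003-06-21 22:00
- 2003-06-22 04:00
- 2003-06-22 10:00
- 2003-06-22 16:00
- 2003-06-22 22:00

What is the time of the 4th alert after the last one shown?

2003-06-23 22:00

The interval is a steady 6 hours (6, 6, 6, 6).
2003-06-22 22:00 + 6 h = 2003-06-23 04:00.
2003-06-23 04:00 + 6 h = 2003-06-23 10:00.
2003-06-23 10:00 + 6 h = 2003-06-23 16:00.
2003-06-23 16:00 + 6 h = 2003-06-23 22:00.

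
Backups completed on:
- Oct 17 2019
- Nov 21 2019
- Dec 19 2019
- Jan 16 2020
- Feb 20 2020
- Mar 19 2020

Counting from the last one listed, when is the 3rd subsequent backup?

Gaps: 35, 28, 28, 35, 28 days — a mix of 28 and 35. Every date is a Thursday.
Each is the 3rd Thursday of its month.
3rd Thursday of April 2020: Apr 16 2020.
3rd Thursday of May 2020: May 21 2020.
3rd Thursday of June 2020: Jun 18 2020.

Jun 18 2020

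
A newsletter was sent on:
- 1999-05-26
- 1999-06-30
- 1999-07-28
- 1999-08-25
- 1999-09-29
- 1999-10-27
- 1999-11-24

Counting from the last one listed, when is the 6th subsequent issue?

All Wednesdays; the gaps (35, 28, 28, 35, 28, 28) vary with month length.
This is the last Wednesday of each month.
December 1999 ends with Wednesday 1999-12-29.
January 2000 ends with Wednesday 2000-01-26.
February 2000 ends with Wednesday 2000-02-23.
Last Wednesday of March 2000: 2000-03-29.
April 2000 ends with Wednesday 2000-04-26.
May 2000 ends with Wednesday 2000-05-31.

2000-05-31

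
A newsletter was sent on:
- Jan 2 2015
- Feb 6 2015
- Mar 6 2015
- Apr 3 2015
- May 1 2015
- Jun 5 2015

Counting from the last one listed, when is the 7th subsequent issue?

Jan 1 2016

All dates are Fridays, 35, 28, 28, 28, 35 days apart.
Specifically, the 1st Friday of each month.
July 2015 — 1st Friday is Jul 3 2015.
1st Friday of August 2015: Aug 7 2015.
September 2015 — 1st Friday is Sep 4 2015.
1st Friday of October 2015: Oct 2 2015.
1st Friday of November 2015: Nov 6 2015.
1st Friday of December 2015: Dec 4 2015.
1st Friday of January 2016: Jan 1 2016.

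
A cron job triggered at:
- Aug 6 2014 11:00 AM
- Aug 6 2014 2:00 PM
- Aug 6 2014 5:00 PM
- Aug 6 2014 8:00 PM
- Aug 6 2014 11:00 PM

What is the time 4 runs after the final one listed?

Gaps: 3, 3, 3, 3 hours — each event is 3 hours after the previous one.
Aug 6 2014 11:00 PM + 3 h = Aug 7 2014 2:00 AM.
Aug 7 2014 2:00 AM + 3 h = Aug 7 2014 5:00 AM.
Aug 7 2014 5:00 AM + 3 h = Aug 7 2014 8:00 AM.
Aug 7 2014 8:00 AM + 3 h = Aug 7 2014 11:00 AM.

Aug 7 2014 11:00 AM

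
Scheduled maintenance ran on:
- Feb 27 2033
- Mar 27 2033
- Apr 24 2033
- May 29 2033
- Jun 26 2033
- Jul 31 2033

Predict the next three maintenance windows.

Aug 28 2033, Sep 25 2033, Oct 30 2033

Every date is a Sunday; gaps 28, 28, 35, 28, 35 days.
Each is the last Sunday of its month (at least one falls on the 29th or later, ruling out '4th Sunday').
August 2033 ends with Sunday Aug 28 2033.
Last Sunday of September 2033: Sep 25 2033.
Last Sunday of October 2033: Oct 30 2033.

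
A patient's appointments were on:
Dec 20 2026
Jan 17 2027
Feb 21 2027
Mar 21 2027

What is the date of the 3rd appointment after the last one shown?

Jun 20 2027

All dates are Sundays, 28, 35, 28 days apart.
Specifically, the 3rd Sunday of each month.
April 2027 — 3rd Sunday is Apr 18 2027.
3rd Sunday of May 2027: May 16 2027.
June 2027 — 3rd Sunday is Jun 20 2027.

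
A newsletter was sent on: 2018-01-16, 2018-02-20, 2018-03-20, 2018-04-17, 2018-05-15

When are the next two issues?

2018-06-19, 2018-07-17

All dates are Tuesdays, 35, 28, 28, 28 days apart.
Specifically, the 3rd Tuesday of each month.
June 2018 — 3rd Tuesday is 2018-06-19.
July 2018 — 3rd Tuesday is 2018-07-17.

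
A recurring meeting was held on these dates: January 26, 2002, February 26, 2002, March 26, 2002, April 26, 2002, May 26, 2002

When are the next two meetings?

The day-of-month is always 26 (31, 28, 31, 30 days between events).
So this recurs on the 26th of each month.
June 2002: June 26, 2002.
July 2002: July 26, 2002.

June 26, 2002; July 26, 2002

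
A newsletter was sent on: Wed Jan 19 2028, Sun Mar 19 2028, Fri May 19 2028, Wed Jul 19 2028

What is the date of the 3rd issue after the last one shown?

Fri Jan 19 2029

Each date is the 19th; the gaps (60, 61, 61) track the month lengths.
The rule is the 19th of every 2 months.
Next: September 2028 → Tue Sep 19 2028.
Next: November 2028 → Sun Nov 19 2028.
January 2029: Fri Jan 19 2029.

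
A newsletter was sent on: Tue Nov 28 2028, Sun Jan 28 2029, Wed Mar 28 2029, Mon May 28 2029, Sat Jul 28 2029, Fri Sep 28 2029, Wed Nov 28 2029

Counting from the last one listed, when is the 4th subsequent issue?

Sun Jul 28 2030

Gaps: 61, 59, 61, 61, 62, 61 days — not constant. Every event is on the 28th of the month.
Pattern: the 28th of every 2 months.
Next: January 2030 → Mon Jan 28 2030.
Next: March 2030 → Thu Mar 28 2030.
Next: May 2030 → Tue May 28 2030.
Next: July 2030 → Sun Jul 28 2030.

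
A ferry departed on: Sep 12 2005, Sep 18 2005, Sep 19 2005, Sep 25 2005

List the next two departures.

The gap pattern 6, 1, 6 repeats every 2 events.
These are the Mondays and Sundays of each week.
Next Monday: Sep 26 2005.
The following Sunday is Oct 2 2005.

Sep 26 2005, Oct 2 2005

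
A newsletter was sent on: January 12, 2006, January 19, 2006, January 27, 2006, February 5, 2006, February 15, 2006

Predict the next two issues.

February 26, 2006; March 10, 2006

Gaps: 7, 8, 9, 10 days — each gap is 1 larger than the previous one.
Next gap: 11 days. February 15, 2006 + 11 days = February 26, 2006.
Next gap: 12 days. February 26, 2006 + 12 days = March 10, 2006.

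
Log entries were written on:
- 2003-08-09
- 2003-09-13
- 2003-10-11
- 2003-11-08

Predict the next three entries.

2003-12-13, 2004-01-10, 2004-02-14

These are Saturdays at 28- or 35-day spacing (35, 28, 28).
The pattern: 2nd Saturday of the month.
December 2003 — 2nd Saturday is 2003-12-13.
2nd Saturday of January 2004: 2004-01-10.
2nd Saturday of February 2004: 2004-02-14.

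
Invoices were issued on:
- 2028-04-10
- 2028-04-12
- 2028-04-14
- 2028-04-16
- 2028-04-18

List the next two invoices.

The spacing is 2, 2, 2, 2 days — always 2 days.
2028-04-18 + 2 days = 2028-04-20.
2028-04-20 + 2 days = 2028-04-22.

2028-04-20, 2028-04-22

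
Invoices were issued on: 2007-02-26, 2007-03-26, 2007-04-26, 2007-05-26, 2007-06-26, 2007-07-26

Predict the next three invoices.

Each date is the 26th; the gaps (28, 31, 30, 31, 30) track the month lengths.
The rule is the 26th of each month.
August 2007: 2007-08-26.
September 2007: 2007-09-26.
Next: October 2007 → 2007-10-26.

2007-08-26, 2007-09-26, 2007-10-26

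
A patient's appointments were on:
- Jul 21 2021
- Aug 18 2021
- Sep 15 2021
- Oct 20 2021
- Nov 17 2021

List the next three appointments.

These are Wednesdays at 28- or 35-day spacing (28, 28, 35, 28).
The pattern: 3rd Wednesday of the month.
3rd Wednesday of December 2021: Dec 15 2021.
3rd Wednesday of January 2022: Jan 19 2022.
3rd Wednesday of February 2022: Feb 16 2022.

Dec 15 2021, Jan 19 2022, Feb 16 2022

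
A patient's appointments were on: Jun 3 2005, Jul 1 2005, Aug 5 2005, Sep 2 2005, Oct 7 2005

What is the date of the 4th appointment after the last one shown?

These are Fridays at 28- or 35-day spacing (28, 35, 28, 35).
The pattern: 1st Friday of the month.
November 2005 — 1st Friday is Nov 4 2005.
1st Friday of December 2005: Dec 2 2005.
January 2006 — 1st Friday is Jan 6 2006.
1st Friday of February 2006: Feb 3 2006.

Feb 3 2006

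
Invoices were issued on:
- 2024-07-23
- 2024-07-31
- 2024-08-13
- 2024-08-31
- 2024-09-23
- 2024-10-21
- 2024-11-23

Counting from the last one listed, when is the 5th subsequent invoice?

2025-07-21

Intervals are 8, 13, 18, 23, 28, 33 days — an arithmetic progression with common difference 5.
Next gap: 38 days. 2024-11-23 + 38 days = 2024-12-31.
Next gap: 43 days. 2024-12-31 + 43 days = 2025-02-12.
Next gap: 48 days. 2025-02-12 + 48 days = 2025-04-01.
Next gap: 53 days. 2025-04-01 + 53 days = 2025-05-24.
Next gap: 58 days. 2025-05-24 + 58 days = 2025-07-21.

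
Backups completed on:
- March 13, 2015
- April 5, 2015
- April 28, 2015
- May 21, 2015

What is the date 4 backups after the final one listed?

August 21, 2015

The spacing is 23, 23, 23 days — always 23 days.
May 21, 2015 + 23 days = June 13, 2015.
June 13, 2015 + 23 days = July 6, 2015.
July 6, 2015 + 23 days = July 29, 2015.
July 29, 2015 + 23 days = August 21, 2015.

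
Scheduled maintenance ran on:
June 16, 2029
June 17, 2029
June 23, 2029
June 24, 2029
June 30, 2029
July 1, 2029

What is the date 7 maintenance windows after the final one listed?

Every event lands on a Saturday or Sunday (gaps cycle 1, 6, 1, 6, 1).
So the schedule is: every Saturday and Sunday.
The following Saturday is July 7, 2029.
Next Sunday: July 8, 2029.
Next Saturday: July 14, 2029.
The following Sunday is July 15, 2029.
The following Saturday is July 21, 2029.
Next Sunday: July 22, 2029.
Next Saturday: July 28, 2029.

July 28, 2029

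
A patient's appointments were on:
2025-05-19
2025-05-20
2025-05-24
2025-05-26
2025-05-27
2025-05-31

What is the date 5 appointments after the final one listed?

Gaps: 1, 4, 2, 1, 4 days — not constant, but cyclic with period 3.
The events fall on every Monday, Tuesday and Saturday.
The following Monday is 2025-06-02.
The following Tuesday is 2025-06-03.
The following Saturday is 2025-06-07.
Next Monday: 2025-06-09.
Next Tuesday: 2025-06-10.

2025-06-10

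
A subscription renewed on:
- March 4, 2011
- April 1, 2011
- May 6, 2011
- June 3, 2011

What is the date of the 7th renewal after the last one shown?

January 6, 2012

All dates are Fridays, 28, 35, 28 days apart.
Specifically, the 1st Friday of each month.
1st Friday of July 2011: July 1, 2011.
August 2011 — 1st Friday is August 5, 2011.
1st Friday of September 2011: September 2, 2011.
1st Friday of October 2011: October 7, 2011.
November 2011 — 1st Friday is November 4, 2011.
December 2011 — 1st Friday is December 2, 2011.
1st Friday of January 2012: January 6, 2012.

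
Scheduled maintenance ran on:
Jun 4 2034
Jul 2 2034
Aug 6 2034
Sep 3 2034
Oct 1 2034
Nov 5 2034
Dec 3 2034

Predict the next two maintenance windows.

Jan 7 2035, Feb 4 2035

Gaps: 28, 35, 28, 28, 35, 28 days — a mix of 28 and 35. Every date is a Sunday.
Each is the 1st Sunday of its month.
1st Sunday of January 2035: Jan 7 2035.
1st Sunday of February 2035: Feb 4 2035.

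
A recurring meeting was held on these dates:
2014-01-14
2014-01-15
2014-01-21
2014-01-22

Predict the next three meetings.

2014-01-28, 2014-01-29, 2014-02-04

Every event lands on a Tuesday or Wednesday (gaps cycle 1, 6, 1).
So the schedule is: every Tuesday and Wednesday.
Next Tuesday: 2014-01-28.
Next Wednesday: 2014-01-29.
The following Tuesday is 2014-02-04.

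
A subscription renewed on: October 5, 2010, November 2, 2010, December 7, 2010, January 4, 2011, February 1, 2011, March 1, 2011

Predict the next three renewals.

All dates are Tuesdays, 28, 35, 28, 28, 28 days apart.
Specifically, the 1st Tuesday of each month.
1st Tuesday of April 2011: April 5, 2011.
1st Tuesday of May 2011: May 3, 2011.
1st Tuesday of June 2011: June 7, 2011.

April 5, 2011; May 3, 2011; June 7, 2011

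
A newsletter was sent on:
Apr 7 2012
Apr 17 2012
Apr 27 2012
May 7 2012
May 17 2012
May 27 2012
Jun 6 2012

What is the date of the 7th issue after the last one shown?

Aug 15 2012

The spacing is 10, 10, 10, 10, 10, 10 days — always 10 days.
Jun 6 2012 + 10 days = Jun 16 2012.
Jun 16 2012 + 10 days = Jun 26 2012.
Jun 26 2012 + 10 days = Jul 6 2012.
Jul 6 2012 + 10 days = Jul 16 2012.
Jul 16 2012 + 10 days = Jul 26 2012.
Jul 26 2012 + 10 days = Aug 5 2012.
Aug 5 2012 + 10 days = Aug 15 2012.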